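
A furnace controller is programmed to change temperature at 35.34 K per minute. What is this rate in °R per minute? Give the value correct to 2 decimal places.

The quantity depends on a temperature interval, so only the ratio of degree sizes applies; the offset between the scales is irrelevant.
A change of 1 K is a change of 1.8°R, so 35.34 × 1.8 = 63.61.

63.61 °R/minute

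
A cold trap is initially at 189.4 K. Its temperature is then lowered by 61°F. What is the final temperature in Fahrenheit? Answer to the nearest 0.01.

-179.75°F

Initial temperature in Celsius: 189.4 - 273.15 = -83.7500°C.
The 61°F change is an interval, so only the factor 5/9 applies: -61 × 5/9 = -33.8889°C.
Final Celsius temperature: -83.7500 - 33.8889 = -117.6389°C.
In Fahrenheit: -117.6389 × 1.8 + 32 = -179.75°F.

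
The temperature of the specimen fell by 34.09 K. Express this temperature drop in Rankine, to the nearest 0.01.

61.36°R

An interval of 1 K corresponds to 1.8°R.
34.09 × 1.8 = 61.36.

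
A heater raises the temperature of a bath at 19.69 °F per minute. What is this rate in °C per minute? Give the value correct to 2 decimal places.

10.94 °C/minute

The quantity depends on a temperature interval, so only the ratio of degree sizes applies; the offset between the scales is irrelevant.
A change of 1°F is a change of 5/9°C, so 19.69 × 5/9 = 10.94.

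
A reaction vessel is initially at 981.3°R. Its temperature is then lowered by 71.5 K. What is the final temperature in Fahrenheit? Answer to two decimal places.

Initial temperature in Celsius: (981.3 - 491.67) × 5/9 = 272.0167°C.
The 71.5 K change is an interval; Kelvin and Celsius degrees are the same size, so ΔC = -71.5°C.
Final Celsius temperature: 272.0167 - 71.5000 = 200.5167°C.
In Fahrenheit: 200.5167 × 1.8 + 32 = 392.93°F.

392.93°F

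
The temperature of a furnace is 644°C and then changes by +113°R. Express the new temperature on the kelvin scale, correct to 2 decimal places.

The 113°R change is an interval, so only the factor 5/9 applies: +113 × 5/9 = +62.7778°C.
Final Celsius temperature: 644.0000 + 62.7778 = 706.7778°C.
In kelvin: 706.7778 + 273.15 = 979.93 K.

979.93 K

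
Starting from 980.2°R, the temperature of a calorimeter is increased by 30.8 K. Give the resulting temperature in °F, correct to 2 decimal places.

Initial temperature in Celsius: (980.2 - 491.67) × 5/9 = 271.4056°C.
The 30.8 K change is an interval; Kelvin and Celsius degrees are the same size, so ΔC = +30.8°C.
Final Celsius temperature: 271.4056 + 30.8000 = 302.2056°C.
In Fahrenheit: 302.2056 × 1.8 + 32 = 575.97°F.

575.97°F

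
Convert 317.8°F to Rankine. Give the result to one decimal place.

In Celsius: (317.8 - 32) × 5/9 = 158.7778°C.
In Rankine: 158.7778 × 1.8 + 491.67 = 777.5°R.

777.5°R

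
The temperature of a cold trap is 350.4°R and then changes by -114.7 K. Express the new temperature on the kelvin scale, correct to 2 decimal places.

Initial temperature in Celsius: (350.4 - 491.67) × 5/9 = -78.4833°C.
The 114.7 K change is an interval; Kelvin and Celsius degrees are the same size, so ΔC = -114.7°C.
Final Celsius temperature: -78.4833 - 114.7000 = -193.1833°C.
In kelvin: -193.1833 + 273.15 = 79.97 K.

79.97 K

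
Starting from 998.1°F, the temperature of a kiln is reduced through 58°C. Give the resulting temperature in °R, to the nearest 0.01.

1353.37°R

Initial temperature in Celsius: (998.1 - 32) × 5/9 = 536.7222°C.
Final Celsius temperature: 536.7222 - 58.0000 = 478.7222°C.
In Rankine: 478.7222 × 1.8 + 491.67 = 1353.37°R.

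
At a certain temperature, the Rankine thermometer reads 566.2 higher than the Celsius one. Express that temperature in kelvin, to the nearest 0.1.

Let x be the Celsius reading; then the Rankine reading is 1.8·x + 491.67.
(1.8·x + 491.67) - x = 566.2  ⇒  (0.8)·x = 74.53  ⇒  x = 93.1625°C.
In kelvin: 93.1625 + 273.15 = 366.3 K.

366.3 K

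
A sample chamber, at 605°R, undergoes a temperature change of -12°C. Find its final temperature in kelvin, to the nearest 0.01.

Initial temperature in Celsius: (605 - 491.67) × 5/9 = 62.9611°C.
Final Celsius temperature: 62.9611 - 12.0000 = 50.9611°C.
In kelvin: 50.9611 + 273.15 = 324.11 K.

324.11 K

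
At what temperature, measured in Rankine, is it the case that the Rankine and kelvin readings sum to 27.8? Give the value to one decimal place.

17.9°R

Let R be the Rankine reading. The kelvin reading is K = 5/9·R.
Require R + K = 27.8: (14/9)·R = 27.8.
R = (27.8) / (14/9) = 17.9.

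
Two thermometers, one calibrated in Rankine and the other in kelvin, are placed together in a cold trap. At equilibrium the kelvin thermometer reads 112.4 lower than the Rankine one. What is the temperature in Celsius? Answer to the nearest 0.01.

-132.65°C

Let x be the Rankine reading; then the kelvin reading is 5/9·x.
(5/9·x) - x = -112.4  ⇒  (-4/9)·x = -112.4  ⇒  x = 252.9000°R.
In Celsius: (252.9 - 491.67) × 5/9 = -132.65°C.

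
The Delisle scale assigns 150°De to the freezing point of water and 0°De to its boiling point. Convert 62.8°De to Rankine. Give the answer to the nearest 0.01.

596.31°R

Linear interpolation between the fixed points: C = (62.8 - 150) × 100 / (0 - 150) = 58.1333°C.
Then 58.1333 × 1.8 + 491.67 = 596.31°R.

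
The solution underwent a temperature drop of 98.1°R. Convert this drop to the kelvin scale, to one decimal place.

Only the scale ratio 5/9 matters for a change in temperature.
98.1 × 5/9 = 54.5.

54.5 K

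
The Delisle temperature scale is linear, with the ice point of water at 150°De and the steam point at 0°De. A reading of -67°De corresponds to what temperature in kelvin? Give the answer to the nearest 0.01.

Linear interpolation between the fixed points: C = (-67 - 150) × 100 / (0 - 150) = 144.6667°C.
Then 144.6667 + 273.15 = 417.82 K.

417.82 K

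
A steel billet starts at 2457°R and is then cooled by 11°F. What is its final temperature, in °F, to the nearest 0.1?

1986.3°F

Initial temperature in Celsius: (2457 - 491.67) × 5/9 = 1091.8500°C.
The 11°F change is an interval, so only the factor 5/9 applies: -11 × 5/9 = -6.1111°C.
Final Celsius temperature: 1091.8500 - 6.1111 = 1085.7389°C.
In Fahrenheit: 1085.7389 × 1.8 + 32 = 1986.3°F.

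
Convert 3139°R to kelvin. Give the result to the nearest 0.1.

In Celsius: (3139 - 491.67) × 5/9 = 1470.7389°C.
In kelvin: 1470.7389 + 273.15 = 1743.9 K.

1743.9 K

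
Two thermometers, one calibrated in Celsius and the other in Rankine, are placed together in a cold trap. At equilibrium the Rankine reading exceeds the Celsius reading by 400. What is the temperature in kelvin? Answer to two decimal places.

Let x be the Celsius reading; then the Rankine reading is 1.8·x + 491.67.
(1.8·x + 491.67) - x = 400  ⇒  (0.8)·x = -91.67  ⇒  x = -114.5875°C.
In kelvin: -114.5875 + 273.15 = 158.56 K.

158.56 K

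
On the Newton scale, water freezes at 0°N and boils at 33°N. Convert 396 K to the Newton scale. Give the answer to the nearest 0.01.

First in Celsius: 396 - 273.15 = 122.8500°C.
Linearly onto the Newton scale: 0 + (122.8500 / 100) × (33 - 0) = 40.54°N.

40.54°N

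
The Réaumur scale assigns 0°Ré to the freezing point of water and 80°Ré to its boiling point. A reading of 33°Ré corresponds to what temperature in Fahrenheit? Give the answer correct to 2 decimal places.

Linear interpolation between the fixed points: C = (33 - 0) × 100 / (80 - 0) = 41.2500°C.
Then 41.2500 × 1.8 + 32 = 106.25°F.

106.25°F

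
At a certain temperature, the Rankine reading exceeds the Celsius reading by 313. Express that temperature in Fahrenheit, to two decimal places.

-370.01°F

Let x be the Rankine reading; then the Celsius reading is 5/9·x - 273.15.
(5/9·x - 273.15) - x = -313  ⇒  (-4/9)·x = -39.85  ⇒  x = 89.6625°R.
In Celsius: (89.6625 - 491.67) × 5/9 = -223.3375°C.
In Fahrenheit: -223.3375 × 1.8 + 32 = -370.01°F.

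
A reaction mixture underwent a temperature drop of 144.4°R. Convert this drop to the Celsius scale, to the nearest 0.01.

80.22°C

For a temperature interval the offset drops out; only the factor 5/9 applies.
144.4 × 5/9 = 80.22.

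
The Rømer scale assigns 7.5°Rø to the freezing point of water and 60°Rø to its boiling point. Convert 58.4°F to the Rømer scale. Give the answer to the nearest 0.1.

15.2°Rø

First in Celsius: (58.4 - 32) × 5/9 = 14.6667°C.
Linearly onto the Rømer scale: 7.5 + (14.6667 / 100) × (60 - 7.5) = 15.2°Rø.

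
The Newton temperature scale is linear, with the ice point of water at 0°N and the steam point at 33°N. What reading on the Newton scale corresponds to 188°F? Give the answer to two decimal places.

First in Celsius: (188 - 32) × 5/9 = 86.6667°C.
Linearly onto the Newton scale: 0 + (86.6667 / 100) × (33 - 0) = 28.60°N.

28.60°N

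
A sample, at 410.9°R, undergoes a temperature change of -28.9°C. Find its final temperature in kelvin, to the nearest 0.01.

199.38 K

Initial temperature in Celsius: (410.9 - 491.67) × 5/9 = -44.8722°C.
Final Celsius temperature: -44.8722 - 28.9000 = -73.7722°C.
In kelvin: -73.7722 + 273.15 = 199.38 K.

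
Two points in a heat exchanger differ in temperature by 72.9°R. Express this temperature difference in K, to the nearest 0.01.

40.50 K

For a temperature interval the offset drops out; only the factor 5/9 applies.
72.9 × 5/9 = 40.50.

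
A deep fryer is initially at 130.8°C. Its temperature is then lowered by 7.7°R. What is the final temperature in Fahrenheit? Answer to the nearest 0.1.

259.7°F

The 7.7°R change is an interval, so only the factor 5/9 applies: -7.7 × 5/9 = -4.2778°C.
Final Celsius temperature: 130.8000 - 4.2778 = 126.5222°C.
In Fahrenheit: 126.5222 × 1.8 + 32 = 259.7°F.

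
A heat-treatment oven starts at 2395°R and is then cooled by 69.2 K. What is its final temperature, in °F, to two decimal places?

1810.77°F

Initial temperature in Celsius: (2395 - 491.67) × 5/9 = 1057.4056°C.
The 69.2 K change is an interval; Kelvin and Celsius degrees are the same size, so ΔC = -69.2°C.
Final Celsius temperature: 1057.4056 - 69.2000 = 988.2056°C.
In Fahrenheit: 988.2056 × 1.8 + 32 = 1810.77°F.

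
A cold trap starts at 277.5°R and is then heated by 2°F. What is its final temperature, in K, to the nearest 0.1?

155.3 K

Initial temperature in Celsius: (277.5 - 491.67) × 5/9 = -118.9833°C.
The 2°F change is an interval, so only the factor 5/9 applies: +2 × 5/9 = +1.1111°C.
Final Celsius temperature: -118.9833 + 1.1111 = -117.8722°C.
In kelvin: -117.8722 + 273.15 = 155.3 K.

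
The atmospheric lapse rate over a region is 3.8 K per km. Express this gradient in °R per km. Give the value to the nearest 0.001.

Since only a temperature interval is involved, the additive offset between the scales drops out.
A change of 1 K is a change of 1.8°R, so 3.8 × 1.8 = 6.840.

6.840 °R/km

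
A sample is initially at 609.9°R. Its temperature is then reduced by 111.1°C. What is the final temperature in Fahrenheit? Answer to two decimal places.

Initial temperature in Celsius: (609.9 - 491.67) × 5/9 = 65.6833°C.
Final Celsius temperature: 65.6833 - 111.1000 = -45.4167°C.
In Fahrenheit: -45.4167 × 1.8 + 32 = -49.75°F.

-49.75°F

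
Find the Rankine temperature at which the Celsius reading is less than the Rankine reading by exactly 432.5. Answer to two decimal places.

358.54°R

Let R be the Rankine reading. The Celsius reading is C = 5/9·R - 273.15.
Require C - R = -432.5: (-4/9)·R - 273.15 = -432.5.
R = (-432.5 + 273.15) / (-4/9) = 358.54.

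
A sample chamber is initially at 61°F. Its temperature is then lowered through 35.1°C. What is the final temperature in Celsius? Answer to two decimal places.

-18.99°C

Initial temperature in Celsius: (61 - 32) × 5/9 = 16.1111°C.
Final Celsius temperature: 16.1111 - 35.1000 = -18.9889°C.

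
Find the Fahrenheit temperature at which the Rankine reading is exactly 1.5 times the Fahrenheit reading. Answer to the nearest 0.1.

Let F be the Fahrenheit reading. The Rankine reading is R = 1·F + 459.67.
Require R = 1.5·F: 1·F + 459.67 = 1.5·F.
(-0.5)·F = -459.67  ⇒  F = 919.3.

919.3°F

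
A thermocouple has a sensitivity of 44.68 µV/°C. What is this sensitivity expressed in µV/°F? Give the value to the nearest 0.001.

The quantity depends on a temperature interval, so only the ratio of degree sizes applies; the offset between the scales is irrelevant.
A change of 1°F is a change of 5/9°C, so per °F the value is 44.68 × 5/9 = 24.822.

24.822 µV/°F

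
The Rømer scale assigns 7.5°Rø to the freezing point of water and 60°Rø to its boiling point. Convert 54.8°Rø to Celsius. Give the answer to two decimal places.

Linear interpolation between the fixed points: C = (54.8 - 7.5) × 100 / (60 - 7.5) = 90.0952°C.

90.10°C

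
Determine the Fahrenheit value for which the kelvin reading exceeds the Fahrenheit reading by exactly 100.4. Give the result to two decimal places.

Let F be the Fahrenheit reading. The kelvin reading is K = 5/9·F + 255.372.
Require K - F = 100.4: (-4/9)·F + 255.372 = 100.4.
F = (100.4 - 255.372) / (-4/9) = 348.69.

348.69°F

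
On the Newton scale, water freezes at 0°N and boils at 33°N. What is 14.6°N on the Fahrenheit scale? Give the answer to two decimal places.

Linear interpolation between the fixed points: C = (14.6 - 0) × 100 / (33 - 0) = 44.2424°C.
Then 44.2424 × 1.8 + 32 = 111.64°F.

111.64°F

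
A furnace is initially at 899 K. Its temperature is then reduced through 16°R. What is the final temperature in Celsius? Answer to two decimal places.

Initial temperature in Celsius: 899 - 273.15 = 625.8500°C.
The 16°R change is an interval, so only the factor 5/9 applies: -16 × 5/9 = -8.8889°C.
Final Celsius temperature: 625.8500 - 8.8889 = 616.9611°C.

616.96°C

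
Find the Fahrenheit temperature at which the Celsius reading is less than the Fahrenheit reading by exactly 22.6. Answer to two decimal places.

10.85°F

Let F be the Fahrenheit reading. The Celsius reading is C = 5/9·F - 17.7778.
Require C - F = -22.6: (-4/9)·F - 17.7778 = -22.6.
F = (-22.6 + 17.7778) / (-4/9) = 10.85.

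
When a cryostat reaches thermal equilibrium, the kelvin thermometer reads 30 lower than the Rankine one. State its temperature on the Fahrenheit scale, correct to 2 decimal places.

-392.17°F

Let x be the Rankine reading; then the kelvin reading is 5/9·x.
(5/9·x) - x = -30  ⇒  (-4/9)·x = -30  ⇒  x = 67.5000°R.
In Celsius: (67.5 - 491.67) × 5/9 = -235.6500°C.
In Fahrenheit: -235.6500 × 1.8 + 32 = -392.17°F.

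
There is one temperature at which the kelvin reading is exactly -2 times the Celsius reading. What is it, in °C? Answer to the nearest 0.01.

-91.05°C

Let C be the Celsius reading. The kelvin reading is K = 1·C + 273.15.
Require K = -2·C: 1·C + 273.15 = -2·C.
(3)·C = -273.15  ⇒  C = -91.05.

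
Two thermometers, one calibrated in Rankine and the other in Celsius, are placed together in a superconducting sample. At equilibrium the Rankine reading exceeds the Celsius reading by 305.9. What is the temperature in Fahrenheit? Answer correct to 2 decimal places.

Let x be the Rankine reading; then the Celsius reading is 5/9·x - 273.15.
(5/9·x - 273.15) - x = -305.9  ⇒  (-4/9)·x = -32.75  ⇒  x = 73.6875°R.
In Celsius: (73.6875 - 491.67) × 5/9 = -232.2125°C.
In Fahrenheit: -232.2125 × 1.8 + 32 = -385.98°F.

-385.98°F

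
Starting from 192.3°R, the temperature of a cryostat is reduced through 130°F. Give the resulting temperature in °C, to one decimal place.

Initial temperature in Celsius: (192.3 - 491.67) × 5/9 = -166.3167°C.
The 130°F change is an interval, so only the factor 5/9 applies: -130 × 5/9 = -72.2222°C.
Final Celsius temperature: -166.3167 - 72.2222 = -238.5389°C.

-238.5°C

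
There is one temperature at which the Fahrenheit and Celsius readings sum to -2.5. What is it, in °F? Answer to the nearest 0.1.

9.8°F

Let F be the Fahrenheit reading. The Celsius reading is C = 5/9·F - 17.7778.
Require F + C = -2.5: (14/9)·F - 17.7778 = -2.5.
F = (-2.5 + 17.7778) / (14/9) = 9.8.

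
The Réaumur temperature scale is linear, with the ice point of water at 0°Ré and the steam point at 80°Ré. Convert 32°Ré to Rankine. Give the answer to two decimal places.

563.67°R

Linear interpolation between the fixed points: C = (32 - 0) × 100 / (80 - 0) = 40.0000°C.
Then 40.0000 × 1.8 + 491.67 = 563.67°R.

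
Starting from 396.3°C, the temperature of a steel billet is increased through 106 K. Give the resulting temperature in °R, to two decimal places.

1395.81°R

The 106 K change is an interval; Kelvin and Celsius degrees are the same size, so ΔC = +106°C.
Final Celsius temperature: 396.3000 + 106.0000 = 502.3000°C.
In Rankine: 502.3000 × 1.8 + 491.67 = 1395.81°R.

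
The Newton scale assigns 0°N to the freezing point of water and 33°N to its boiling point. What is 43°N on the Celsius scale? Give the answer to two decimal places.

Linear interpolation between the fixed points: C = (43 - 0) × 100 / (33 - 0) = 130.3030°C.

130.30°C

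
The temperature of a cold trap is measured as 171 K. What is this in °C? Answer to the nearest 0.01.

-102.15°C

In Celsius: 171 - 273.15 = -102.1500°C.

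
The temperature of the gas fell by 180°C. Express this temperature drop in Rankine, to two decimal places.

For a temperature interval the offset drops out; only the factor 1.8 applies.
180 × 1.8 = 324.00.

324.00°R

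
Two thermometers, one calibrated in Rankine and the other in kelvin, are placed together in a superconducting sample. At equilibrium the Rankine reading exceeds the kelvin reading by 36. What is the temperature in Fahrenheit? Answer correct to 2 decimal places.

-378.67°F

Let x be the Rankine reading; then the kelvin reading is 5/9·x.
(5/9·x) - x = -36  ⇒  (-4/9)·x = -36  ⇒  x = 81.0000°R.
In Celsius: (81 - 491.67) × 5/9 = -228.1500°C.
In Fahrenheit: -228.1500 × 1.8 + 32 = -378.67°F.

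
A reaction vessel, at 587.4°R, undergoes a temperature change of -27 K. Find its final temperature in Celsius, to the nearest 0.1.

Initial temperature in Celsius: (587.4 - 491.67) × 5/9 = 53.1833°C.
The 27 K change is an interval; Kelvin and Celsius degrees are the same size, so ΔC = -27°C.
Final Celsius temperature: 53.1833 - 27.0000 = 26.1833°C.

26.2°C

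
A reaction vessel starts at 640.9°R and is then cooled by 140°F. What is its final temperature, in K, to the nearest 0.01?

Initial temperature in Celsius: (640.9 - 491.67) × 5/9 = 82.9056°C.
The 140°F change is an interval, so only the factor 5/9 applies: -140 × 5/9 = -77.7778°C.
Final Celsius temperature: 82.9056 - 77.7778 = 5.1278°C.
In kelvin: 5.1278 + 273.15 = 278.28 K.

278.28 K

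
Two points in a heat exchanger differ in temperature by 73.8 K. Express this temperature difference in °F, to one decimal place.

132.8°F

Only the scale ratio 1.8 matters for a change in temperature.
73.8 × 1.8 = 132.8.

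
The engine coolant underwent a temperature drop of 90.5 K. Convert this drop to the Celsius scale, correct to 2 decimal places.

90.50°C

Kelvin and Celsius degrees are the same size, so the interval is unchanged: 90.50.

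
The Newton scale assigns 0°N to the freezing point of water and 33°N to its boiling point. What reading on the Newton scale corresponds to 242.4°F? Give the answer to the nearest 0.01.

38.57°N

First in Celsius: (242.4 - 32) × 5/9 = 116.8889°C.
Linearly onto the Newton scale: 0 + (116.8889 / 100) × (33 - 0) = 38.57°N.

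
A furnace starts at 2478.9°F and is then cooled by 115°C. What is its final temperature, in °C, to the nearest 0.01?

Initial temperature in Celsius: (2478.9 - 32) × 5/9 = 1359.3889°C.
Final Celsius temperature: 1359.3889 - 115.0000 = 1244.3889°C.

1244.39°C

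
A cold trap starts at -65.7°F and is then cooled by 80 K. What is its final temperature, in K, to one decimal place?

Initial temperature in Celsius: (-65.7 - 32) × 5/9 = -54.2778°C.
The 80 K change is an interval; Kelvin and Celsius degrees are the same size, so ΔC = -80°C.
Final Celsius temperature: -54.2778 - 80.0000 = -134.2778°C.
In kelvin: -134.2778 + 273.15 = 138.9 K.

138.9 K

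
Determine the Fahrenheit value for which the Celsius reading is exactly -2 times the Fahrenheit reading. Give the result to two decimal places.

Let F be the Fahrenheit reading. The Celsius reading is C = 5/9·F - 17.7778.
Require C = -2·F: 5/9·F - 17.7778 = -2·F.
(23/9)·F = 17.7778  ⇒  F = 6.96.

6.96°F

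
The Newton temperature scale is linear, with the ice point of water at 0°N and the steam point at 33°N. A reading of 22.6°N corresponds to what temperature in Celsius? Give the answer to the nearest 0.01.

Linear interpolation between the fixed points: C = (22.6 - 0) × 100 / (33 - 0) = 68.4848°C.

68.48°C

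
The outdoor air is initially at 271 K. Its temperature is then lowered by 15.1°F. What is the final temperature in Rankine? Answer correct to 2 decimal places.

472.70°R

Initial temperature in Celsius: 271 - 273.15 = -2.1500°C.
The 15.1°F change is an interval, so only the factor 5/9 applies: -15.1 × 5/9 = -8.3889°C.
Final Celsius temperature: -2.1500 - 8.3889 = -10.5389°C.
In Rankine: -10.5389 × 1.8 + 491.67 = 472.70°R.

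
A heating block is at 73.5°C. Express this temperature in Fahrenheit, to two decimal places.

In Fahrenheit: 73.5000 × 1.8 + 32 = 164.30°F.

164.30°F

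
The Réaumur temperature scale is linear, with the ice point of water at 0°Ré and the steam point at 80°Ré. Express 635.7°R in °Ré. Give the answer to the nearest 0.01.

First in Celsius: (635.7 - 491.67) × 5/9 = 80.0167°C.
Linearly onto the Réaumur scale: 0 + (80.0167 / 100) × (80 - 0) = 64.01°Ré.

64.01°Ré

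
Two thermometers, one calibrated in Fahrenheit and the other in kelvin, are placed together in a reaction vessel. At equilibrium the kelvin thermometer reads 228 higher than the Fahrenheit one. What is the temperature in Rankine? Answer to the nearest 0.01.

521.26°R

Let x be the Fahrenheit reading; then the kelvin reading is 5/9·x + 255.372.
(5/9·x + 255.372) - x = 228  ⇒  (-4/9)·x = -27.3722  ⇒  x = 61.5875°F.
In Celsius: (61.5875 - 32) × 5/9 = 16.4375°C.
In Rankine: 16.4375 × 1.8 + 491.67 = 521.26°R.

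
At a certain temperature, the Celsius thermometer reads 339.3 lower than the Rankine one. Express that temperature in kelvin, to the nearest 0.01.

Let x be the Rankine reading; then the Celsius reading is 5/9·x - 273.15.
(5/9·x - 273.15) - x = -339.3  ⇒  (-4/9)·x = -66.15  ⇒  x = 148.8375°R.
In Celsius: (148.8375 - 491.67) × 5/9 = -190.4625°C.
In kelvin: -190.4625 + 273.15 = 82.69 K.

82.69 K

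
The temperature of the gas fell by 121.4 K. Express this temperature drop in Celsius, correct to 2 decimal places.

Kelvin and Celsius degrees are the same size, so the interval is unchanged: 121.40.

121.40°C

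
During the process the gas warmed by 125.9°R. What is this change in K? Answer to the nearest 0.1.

An interval of 1°R corresponds to 5/9 K.
125.9 × 5/9 = 69.9.

69.9 K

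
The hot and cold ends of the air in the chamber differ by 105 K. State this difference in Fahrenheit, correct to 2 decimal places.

An interval of 1 K corresponds to 1.8°F.
105 × 1.8 = 189.00.

189.00°F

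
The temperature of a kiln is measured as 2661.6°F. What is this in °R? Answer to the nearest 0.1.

In Celsius: (2661.6 - 32) × 5/9 = 1460.8889°C.
In Rankine: 1460.8889 × 1.8 + 491.67 = 3121.3°R.

3121.3°R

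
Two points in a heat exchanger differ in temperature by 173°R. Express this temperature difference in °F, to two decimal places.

Rankine and Fahrenheit degrees are the same size, so the interval is unchanged: 173.00.

173.00°F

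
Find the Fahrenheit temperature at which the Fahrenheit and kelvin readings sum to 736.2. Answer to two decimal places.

309.10°F

Let F be the Fahrenheit reading. The kelvin reading is K = 5/9·F + 255.372.
Require F + K = 736.2: (14/9)·F + 255.372 = 736.2.
F = (736.2 - 255.372) / (14/9) = 309.10.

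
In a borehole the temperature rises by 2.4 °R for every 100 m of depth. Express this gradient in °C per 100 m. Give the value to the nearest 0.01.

1.33 °C/100 m

The quantity depends on a temperature interval, so only the ratio of degree sizes applies; the offset between the scales is irrelevant.
A change of 1°R is a change of 5/9°C, so 2.4 × 5/9 = 1.33.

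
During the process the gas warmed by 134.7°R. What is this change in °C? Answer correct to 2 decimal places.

74.83°C

An interval of 1°R corresponds to 5/9°C.
134.7 × 5/9 = 74.83.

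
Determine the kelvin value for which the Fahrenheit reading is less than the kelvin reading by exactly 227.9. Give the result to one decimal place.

289.7 K

Let K be the kelvin reading. The Fahrenheit reading is F = 1.8·K - 459.67.
Require F - K = -227.9: (0.8)·K - 459.67 = -227.9.
K = (-227.9 + 459.67) / (0.8) = 289.7.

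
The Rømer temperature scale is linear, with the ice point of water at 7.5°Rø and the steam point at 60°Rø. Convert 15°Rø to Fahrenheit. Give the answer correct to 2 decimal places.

Linear interpolation between the fixed points: C = (15 - 7.5) × 100 / (60 - 7.5) = 14.2857°C.
Then 14.2857 × 1.8 + 32 = 57.71°F.

57.71°F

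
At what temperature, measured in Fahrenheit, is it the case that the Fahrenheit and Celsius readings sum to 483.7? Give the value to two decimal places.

Let F be the Fahrenheit reading. The Celsius reading is C = 5/9·F - 17.7778.
Require F + C = 483.7: (14/9)·F - 17.7778 = 483.7.
F = (483.7 + 17.7778) / (14/9) = 322.38.

322.38°F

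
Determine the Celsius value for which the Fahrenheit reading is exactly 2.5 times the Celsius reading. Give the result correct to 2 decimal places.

45.71°C

Let C be the Celsius reading. The Fahrenheit reading is F = 1.8·C + 32.
Require F = 2.5·C: 1.8·C + 32 = 2.5·C.
(-0.7)·C = -32  ⇒  C = 45.71.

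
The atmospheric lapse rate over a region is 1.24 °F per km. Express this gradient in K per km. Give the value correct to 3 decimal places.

Since only a temperature interval is involved, the additive offset between the scales drops out.
A change of 1°F is a change of 5/9 K, so 1.24 × 5/9 = 0.689.

0.689 K/km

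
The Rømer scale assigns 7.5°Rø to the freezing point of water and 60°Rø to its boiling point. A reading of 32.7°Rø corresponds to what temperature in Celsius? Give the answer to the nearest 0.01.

48.00°C

Linear interpolation between the fixed points: C = (32.7 - 7.5) × 100 / (60 - 7.5) = 48.0000°C.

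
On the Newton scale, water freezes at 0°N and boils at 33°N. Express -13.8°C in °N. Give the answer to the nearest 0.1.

-4.6°N

Linearly onto the Newton scale: 0 + (-13.8000 / 100) × (33 - 0) = -4.6°N.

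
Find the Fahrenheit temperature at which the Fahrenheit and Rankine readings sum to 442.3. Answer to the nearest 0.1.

-8.7°F

Let F be the Fahrenheit reading. The Rankine reading is R = 1·F + 459.67.
Require F + R = 442.3: (2)·F + 459.67 = 442.3.
F = (442.3 - 459.67) / (2) = -8.7.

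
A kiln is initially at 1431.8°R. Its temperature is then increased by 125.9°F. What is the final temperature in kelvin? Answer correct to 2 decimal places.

865.39 K

Initial temperature in Celsius: (1431.8 - 491.67) × 5/9 = 522.2944°C.
The 125.9°F change is an interval, so only the factor 5/9 applies: +125.9 × 5/9 = +69.9444°C.
Final Celsius temperature: 522.2944 + 69.9444 = 592.2389°C.
In kelvin: 592.2389 + 273.15 = 865.39 K.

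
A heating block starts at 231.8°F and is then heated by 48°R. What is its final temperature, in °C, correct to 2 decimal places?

Initial temperature in Celsius: (231.8 - 32) × 5/9 = 111.0000°C.
The 48°R change is an interval, so only the factor 5/9 applies: +48 × 5/9 = +26.6667°C.
Final Celsius temperature: 111.0000 + 26.6667 = 137.6667°C.

137.67°C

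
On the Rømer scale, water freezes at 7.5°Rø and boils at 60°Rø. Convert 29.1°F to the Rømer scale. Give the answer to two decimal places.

First in Celsius: (29.1 - 32) × 5/9 = -1.6111°C.
Linearly onto the Rømer scale: 7.5 + (-1.6111 / 100) × (60 - 7.5) = 6.65°Rø.

6.65°Rø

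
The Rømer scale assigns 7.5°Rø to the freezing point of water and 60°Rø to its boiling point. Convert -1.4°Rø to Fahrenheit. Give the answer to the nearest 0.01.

Linear interpolation between the fixed points: C = (-1.4 - 7.5) × 100 / (60 - 7.5) = -16.9524°C.
Then -16.9524 × 1.8 + 32 = 1.49°F.

1.49°F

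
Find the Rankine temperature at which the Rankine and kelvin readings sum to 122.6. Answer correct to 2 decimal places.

Let R be the Rankine reading. The kelvin reading is K = 5/9·R.
Require R + K = 122.6: (14/9)·R = 122.6.
R = (122.6) / (14/9) = 78.81.

78.81°R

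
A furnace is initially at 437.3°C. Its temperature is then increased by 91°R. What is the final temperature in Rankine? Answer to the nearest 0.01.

The 91°R change is an interval, so only the factor 5/9 applies: +91 × 5/9 = +50.5556°C.
Final Celsius temperature: 437.3000 + 50.5556 = 487.8556°C.
In Rankine: 487.8556 × 1.8 + 491.67 = 1369.81°R.

1369.81°R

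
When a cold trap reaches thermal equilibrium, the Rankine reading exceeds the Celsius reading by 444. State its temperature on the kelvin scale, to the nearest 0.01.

Let x be the Rankine reading; then the Celsius reading is 5/9·x - 273.15.
(5/9·x - 273.15) - x = -444  ⇒  (-4/9)·x = -170.85  ⇒  x = 384.4125°R.
In Celsius: (384.4125 - 491.67) × 5/9 = -59.5875°C.
In kelvin: -59.5875 + 273.15 = 213.56 K.

213.56 K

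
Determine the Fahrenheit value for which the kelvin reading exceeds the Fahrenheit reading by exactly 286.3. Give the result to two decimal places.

Let F be the Fahrenheit reading. The kelvin reading is K = 5/9·F + 255.372.
Require K - F = 286.3: (-4/9)·F + 255.372 = 286.3.
F = (286.3 - 255.372) / (-4/9) = -69.59.

-69.59°F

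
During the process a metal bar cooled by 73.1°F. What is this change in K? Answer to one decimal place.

40.6 K

For a temperature interval the offset drops out; only the factor 5/9 applies.
73.1 × 5/9 = 40.6.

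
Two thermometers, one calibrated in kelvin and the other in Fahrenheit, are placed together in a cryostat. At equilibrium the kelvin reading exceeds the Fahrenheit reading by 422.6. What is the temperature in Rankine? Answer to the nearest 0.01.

Let x be the kelvin reading; then the Fahrenheit reading is 1.8·x - 459.67.
(1.8·x - 459.67) - x = -422.6  ⇒  (0.8)·x = 37.07  ⇒  x = 46.3375 K.
In Celsius: 46.3375 - 273.15 = -226.8125°C.
In Rankine: -226.8125 × 1.8 + 491.67 = 83.41°R.

83.41°R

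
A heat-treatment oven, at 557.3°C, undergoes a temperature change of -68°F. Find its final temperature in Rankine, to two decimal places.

The 68°F change is an interval, so only the factor 5/9 applies: -68 × 5/9 = -37.7778°C.
Final Celsius temperature: 557.3000 - 37.7778 = 519.5222°C.
In Rankine: 519.5222 × 1.8 + 491.67 = 1426.81°R.

1426.81°R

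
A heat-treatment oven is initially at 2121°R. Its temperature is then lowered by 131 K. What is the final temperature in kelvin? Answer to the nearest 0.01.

1047.33 K

Initial temperature in Celsius: (2121 - 491.67) × 5/9 = 905.1833°C.
The 131 K change is an interval; Kelvin and Celsius degrees are the same size, so ΔC = -131°C.
Final Celsius temperature: 905.1833 - 131.0000 = 774.1833°C.
In kelvin: 774.1833 + 273.15 = 1047.33 K.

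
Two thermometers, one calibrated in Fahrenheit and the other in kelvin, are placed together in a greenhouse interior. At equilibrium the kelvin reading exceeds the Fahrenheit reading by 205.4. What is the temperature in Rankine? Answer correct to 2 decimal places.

572.11°R

Let x be the Fahrenheit reading; then the kelvin reading is 5/9·x + 255.372.
(5/9·x + 255.372) - x = 205.4  ⇒  (-4/9)·x = -49.9722  ⇒  x = 112.4375°F.
In Celsius: (112.4375 - 32) × 5/9 = 44.6875°C.
In Rankine: 44.6875 × 1.8 + 491.67 = 572.11°R.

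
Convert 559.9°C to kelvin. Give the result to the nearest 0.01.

833.05 K

In kelvin: 559.9000 + 273.15 = 833.05 K.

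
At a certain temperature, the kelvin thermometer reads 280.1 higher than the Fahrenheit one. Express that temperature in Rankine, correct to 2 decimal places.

404.03°R

Let x be the Fahrenheit reading; then the kelvin reading is 5/9·x + 255.372.
(5/9·x + 255.372) - x = 280.1  ⇒  (-4/9)·x = 24.7278  ⇒  x = -55.6375°F.
In Celsius: (-55.6375 - 32) × 5/9 = -48.6875°C.
In Rankine: -48.6875 × 1.8 + 491.67 = 404.03°R.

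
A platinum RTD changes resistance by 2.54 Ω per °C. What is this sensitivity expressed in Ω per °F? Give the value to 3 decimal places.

1.411 Ω per °F

The quantity depends on a temperature interval, so only the ratio of degree sizes applies; the offset between the scales is irrelevant.
A change of 1°F is a change of 5/9°C, so per °F the value is 2.54 × 5/9 = 1.411.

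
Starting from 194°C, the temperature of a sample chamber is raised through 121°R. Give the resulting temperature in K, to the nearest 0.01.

534.37 K

The 121°R change is an interval, so only the factor 5/9 applies: +121 × 5/9 = +67.2222°C.
Final Celsius temperature: 194.0000 + 67.2222 = 261.2222°C.
In kelvin: 261.2222 + 273.15 = 534.37 K.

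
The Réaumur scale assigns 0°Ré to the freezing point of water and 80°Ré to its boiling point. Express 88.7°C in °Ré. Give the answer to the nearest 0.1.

Linearly onto the Réaumur scale: 0 + (88.7000 / 100) × (80 - 0) = 71.0°Ré.

71.0°Ré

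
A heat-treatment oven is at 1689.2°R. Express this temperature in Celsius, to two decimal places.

665.29°C

In Celsius: (1689.2 - 491.67) × 5/9 = 665.2944°C.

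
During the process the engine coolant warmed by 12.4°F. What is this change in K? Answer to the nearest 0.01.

6.89 K

For a temperature interval the offset drops out; only the factor 5/9 applies.
12.4 × 5/9 = 6.89.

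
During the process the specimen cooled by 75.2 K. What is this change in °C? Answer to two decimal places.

Kelvin and Celsius degrees are the same size, so the interval is unchanged: 75.20.

75.20°C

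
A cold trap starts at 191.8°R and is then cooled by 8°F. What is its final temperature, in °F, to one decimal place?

Initial temperature in Celsius: (191.8 - 491.67) × 5/9 = -166.5944°C.
The 8°F change is an interval, so only the factor 5/9 applies: -8 × 5/9 = -4.4444°C.
Final Celsius temperature: -166.5944 - 4.4444 = -171.0389°C.
In Fahrenheit: -171.0389 × 1.8 + 32 = -275.9°F.

-275.9°F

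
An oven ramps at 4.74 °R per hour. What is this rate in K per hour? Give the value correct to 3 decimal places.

2.633 K/hour

The quantity depends on a temperature interval, so only the ratio of degree sizes applies; the offset between the scales is irrelevant.
A change of 1°R is a change of 5/9 K, so 4.74 × 5/9 = 2.633.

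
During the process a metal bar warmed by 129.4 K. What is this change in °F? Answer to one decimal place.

For a temperature interval the offset drops out; only the factor 1.8 applies.
129.4 × 1.8 = 232.9.

232.9°F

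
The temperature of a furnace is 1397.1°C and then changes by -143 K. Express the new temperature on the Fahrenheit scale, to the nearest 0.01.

The 143 K change is an interval; Kelvin and Celsius degrees are the same size, so ΔC = -143°C.
Final Celsius temperature: 1397.1000 - 143.0000 = 1254.1000°C.
In Fahrenheit: 1254.1000 × 1.8 + 32 = 2289.38°F.

2289.38°F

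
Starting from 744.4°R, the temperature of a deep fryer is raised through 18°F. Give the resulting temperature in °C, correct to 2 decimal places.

Initial temperature in Celsius: (744.4 - 491.67) × 5/9 = 140.4056°C.
The 18°F change is an interval, so only the factor 5/9 applies: +18 × 5/9 = +10.0000°C.
Final Celsius temperature: 140.4056 + 10.0000 = 150.4056°C.

150.41°C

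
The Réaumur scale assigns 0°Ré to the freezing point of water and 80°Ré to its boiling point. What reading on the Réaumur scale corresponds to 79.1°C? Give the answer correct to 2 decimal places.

63.28°Ré

Linearly onto the Réaumur scale: 0 + (79.1000 / 100) × (80 - 0) = 63.28°Ré.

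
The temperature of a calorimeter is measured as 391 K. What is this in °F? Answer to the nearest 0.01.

244.13°F

In Celsius: 391 - 273.15 = 117.8500°C.
In Fahrenheit: 117.8500 × 1.8 + 32 = 244.13°F.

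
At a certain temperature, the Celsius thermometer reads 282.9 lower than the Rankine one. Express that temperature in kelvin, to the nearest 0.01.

Let x be the Rankine reading; then the Celsius reading is 5/9·x - 273.15.
(5/9·x - 273.15) - x = -282.9  ⇒  (-4/9)·x = -9.75  ⇒  x = 21.9375°R.
In Celsius: (21.9375 - 491.67) × 5/9 = -260.9625°C.
In kelvin: -260.9625 + 273.15 = 12.19 K.

12.19 K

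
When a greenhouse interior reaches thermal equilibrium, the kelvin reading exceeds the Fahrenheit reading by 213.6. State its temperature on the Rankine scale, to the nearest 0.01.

553.66°R

Let x be the Fahrenheit reading; then the kelvin reading is 5/9·x + 255.372.
(5/9·x + 255.372) - x = 213.6  ⇒  (-4/9)·x = -41.7722  ⇒  x = 93.9875°F.
In Celsius: (93.9875 - 32) × 5/9 = 34.4375°C.
In Rankine: 34.4375 × 1.8 + 491.67 = 553.66°R.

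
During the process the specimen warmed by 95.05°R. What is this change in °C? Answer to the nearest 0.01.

For a temperature interval the offset drops out; only the factor 5/9 applies.
95.05 × 5/9 = 52.81.

52.81°C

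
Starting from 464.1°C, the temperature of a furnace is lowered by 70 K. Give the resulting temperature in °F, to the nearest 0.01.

The 70 K change is an interval; Kelvin and Celsius degrees are the same size, so ΔC = -70°C.
Final Celsius temperature: 464.1000 - 70.0000 = 394.1000°C.
In Fahrenheit: 394.1000 × 1.8 + 32 = 741.38°F.

741.38°F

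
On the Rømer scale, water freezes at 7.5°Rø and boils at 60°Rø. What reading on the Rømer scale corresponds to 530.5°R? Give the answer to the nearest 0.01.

18.83°Rø

First in Celsius: (530.5 - 491.67) × 5/9 = 21.5722°C.
Linearly onto the Rømer scale: 7.5 + (21.5722 / 100) × (60 - 7.5) = 18.83°Rø.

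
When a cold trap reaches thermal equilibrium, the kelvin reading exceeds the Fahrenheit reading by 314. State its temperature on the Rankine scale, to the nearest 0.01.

327.76°R

Let x be the Fahrenheit reading; then the kelvin reading is 5/9·x + 255.372.
(5/9·x + 255.372) - x = 314  ⇒  (-4/9)·x = 58.6278  ⇒  x = -131.9125°F.
In Celsius: (-131.9125 - 32) × 5/9 = -91.0625°C.
In Rankine: -91.0625 × 1.8 + 491.67 = 327.76°R.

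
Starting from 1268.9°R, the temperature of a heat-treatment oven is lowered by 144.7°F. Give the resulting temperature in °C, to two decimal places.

351.41°C

Initial temperature in Celsius: (1268.9 - 491.67) × 5/9 = 431.7944°C.
The 144.7°F change is an interval, so only the factor 5/9 applies: -144.7 × 5/9 = -80.3889°C.
Final Celsius temperature: 431.7944 - 80.3889 = 351.4056°C.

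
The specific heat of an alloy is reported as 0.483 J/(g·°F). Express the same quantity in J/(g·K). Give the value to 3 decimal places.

The quantity depends on a temperature interval, so only the ratio of degree sizes applies; the offset between the scales is irrelevant.
A change of 1 K is a change of 1.8°F, so per K the value is 0.483 × 1.8 = 0.869.

0.869 J/(g·K)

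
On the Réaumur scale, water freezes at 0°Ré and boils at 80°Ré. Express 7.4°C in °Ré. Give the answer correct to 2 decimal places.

5.92°Ré

Linearly onto the Réaumur scale: 0 + (7.4000 / 100) × (80 - 0) = 5.92°Ré.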